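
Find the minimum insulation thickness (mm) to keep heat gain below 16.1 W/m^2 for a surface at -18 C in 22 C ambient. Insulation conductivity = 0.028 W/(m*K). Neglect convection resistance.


dT = 22 - (-18) = 40 K
thickness = k * dT / q_max * 1000
thickness = 0.028 * 40 / 16.1 * 1000
thickness = 69.6 mm

69.6


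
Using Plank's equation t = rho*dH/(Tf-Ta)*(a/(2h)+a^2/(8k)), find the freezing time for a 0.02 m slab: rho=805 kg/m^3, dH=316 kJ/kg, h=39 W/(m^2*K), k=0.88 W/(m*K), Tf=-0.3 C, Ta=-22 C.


dT = -0.3 - (-22) = 21.7 K
term1 = a/(2h) = 0.02/(2*39) = 0.0002564102564
term2 = a^2/(8k) = 0.02^2/(8*0.88) = 0.00005681818182
t = rho*dH*1000/dT * (term1 + term2)
t = 805*316*1000/21.7 * (0.0002564102564 + 0.00005681818182)
t = 3672 s

3672


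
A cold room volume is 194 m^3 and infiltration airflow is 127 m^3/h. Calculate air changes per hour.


ACH = flow / volume
ACH = 127 / 194
ACH = 0.655

0.655


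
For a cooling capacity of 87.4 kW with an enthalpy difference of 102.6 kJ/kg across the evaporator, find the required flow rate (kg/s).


m_dot = Q / dh
m_dot = 87.4 / 102.6
m_dot = 0.8519 kg/s

0.8519


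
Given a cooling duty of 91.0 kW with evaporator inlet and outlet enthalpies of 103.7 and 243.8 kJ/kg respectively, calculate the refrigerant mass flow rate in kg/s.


dh = 243.8 - 103.7 = 140.1 kJ/kg
m_dot = Q / dh = 91.0 / 140.1 = 0.6495 kg/s

0.6495


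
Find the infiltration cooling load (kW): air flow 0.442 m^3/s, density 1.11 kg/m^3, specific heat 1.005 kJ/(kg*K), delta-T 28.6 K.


Q = V_dot * rho * cp * dT
Q = 0.442 * 1.11 * 1.005 * 28.6
Q = 14.102 kW

14.102


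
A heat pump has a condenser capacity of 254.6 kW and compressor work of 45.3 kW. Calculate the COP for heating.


COP_hp = Q_cond / W
COP_hp = 254.6 / 45.3
COP_hp = 5.62

5.62


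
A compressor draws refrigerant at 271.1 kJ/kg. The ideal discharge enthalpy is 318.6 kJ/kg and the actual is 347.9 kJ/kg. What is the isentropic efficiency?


dh_ideal = 318.6 - 271.1 = 47.5 kJ/kg
dh_actual = 347.9 - 271.1 = 76.8 kJ/kg
eta_s = dh_ideal / dh_actual = 47.5 / 76.8
eta_s = 0.6185

0.6185


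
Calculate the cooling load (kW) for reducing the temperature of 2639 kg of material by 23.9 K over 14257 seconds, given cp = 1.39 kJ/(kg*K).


Q = m * cp * dT / t
Q = 2639 * 1.39 * 23.9 / 14257
Q = 6.149 kW

6.149


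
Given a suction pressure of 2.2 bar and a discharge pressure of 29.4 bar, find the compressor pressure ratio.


PR = P_high / P_low
PR = 29.4 / 2.2
PR = 13.364

13.364


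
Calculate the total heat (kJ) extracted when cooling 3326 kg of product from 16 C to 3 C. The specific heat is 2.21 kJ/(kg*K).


dT = 16 - (3) = 13 K
Q = m * cp * dT = 3326 * 2.21 * 13
Q = 95556 kJ

95556


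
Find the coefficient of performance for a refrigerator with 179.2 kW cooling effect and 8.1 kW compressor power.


COP = Q_evap / W
COP = 179.2 / 8.1
COP = 22.123

22.123


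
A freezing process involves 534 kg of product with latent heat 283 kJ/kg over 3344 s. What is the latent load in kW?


Q_lat = m * h_fg / t
Q_lat = 534 * 283 / 3344
Q_lat = 45.19 kW

45.19


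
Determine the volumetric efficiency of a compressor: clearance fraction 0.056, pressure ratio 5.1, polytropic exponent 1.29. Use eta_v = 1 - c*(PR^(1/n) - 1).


PR^(1/n) = 5.1^(1/1.29) = 3.53593288
eta_v = 1 - 0.056 * (3.53593288 - 1)
eta_v = 0.858

0.858


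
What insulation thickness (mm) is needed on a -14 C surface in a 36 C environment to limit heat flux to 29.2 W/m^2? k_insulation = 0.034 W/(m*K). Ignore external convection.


dT = 36 - (-14) = 50 K
thickness = k * dT / q_max * 1000
thickness = 0.034 * 50 / 29.2 * 1000
thickness = 58.2 mm

58.2


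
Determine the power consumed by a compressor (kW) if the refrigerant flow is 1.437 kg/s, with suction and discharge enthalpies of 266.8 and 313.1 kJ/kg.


dh = 313.1 - 266.8 = 46.3 kJ/kg
W = m_dot * dh = 1.437 * 46.3 = 66.53 kW

66.53


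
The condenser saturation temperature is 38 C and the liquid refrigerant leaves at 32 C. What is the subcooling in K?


Subcooling = T_cond - T_liquid
Subcooling = 38 - 32
Subcooling = 6 K

6


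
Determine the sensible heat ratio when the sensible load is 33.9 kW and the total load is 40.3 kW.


SHR = Q_sensible / Q_total
SHR = 33.9 / 40.3
SHR = 0.841

0.841


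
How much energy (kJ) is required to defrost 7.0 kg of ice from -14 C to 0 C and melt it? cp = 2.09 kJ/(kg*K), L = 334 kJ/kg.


Sensible heat = cp * dT = 2.09 * 14 = 29.26 kJ/kg
Total per kg = 29.26 + 334 = 363.26 kJ/kg
Q = m * total = 7.0 * 363.26
Q = 2542.8 kJ

2542.8


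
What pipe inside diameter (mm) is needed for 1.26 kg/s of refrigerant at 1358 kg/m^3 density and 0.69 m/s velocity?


A = m_dot / (rho * v) = 1.26 / (1358 * 0.69) = 0.001344688481 m^2
d = sqrt(4*A/pi) * 1000
d = 41.4 mm

41.4


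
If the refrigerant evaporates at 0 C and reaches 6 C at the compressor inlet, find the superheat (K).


Superheat = T_suction - T_evap
Superheat = 6 - (0)
Superheat = 6 K

6


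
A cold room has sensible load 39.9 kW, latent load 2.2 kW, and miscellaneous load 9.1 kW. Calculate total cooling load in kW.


Q_total = Q_s + Q_l + Q_misc
Q_total = 39.9 + 2.2 + 9.1
Q_total = 51.2 kW

51.2


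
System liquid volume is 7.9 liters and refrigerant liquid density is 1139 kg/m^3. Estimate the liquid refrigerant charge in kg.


Charge = V * rho / 1000
Charge = 7.9 * 1139 / 1000
Charge = 9.0 kg

9.0


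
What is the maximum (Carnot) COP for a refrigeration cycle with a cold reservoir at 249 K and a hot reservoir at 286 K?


dT = 286 - 249 = 37 K
COP_carnot = T_cold / dT = 249 / 37
COP_carnot = 6.73

6.73


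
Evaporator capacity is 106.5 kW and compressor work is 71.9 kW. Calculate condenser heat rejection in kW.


Q_cond = Q_evap + W
Q_cond = 106.5 + 71.9
Q_cond = 178.4 kW

178.4


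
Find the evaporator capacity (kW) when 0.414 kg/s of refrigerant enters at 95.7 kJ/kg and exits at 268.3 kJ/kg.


dh = 268.3 - 95.7 = 172.6 kJ/kg
Q_evap = m_dot * dh = 0.414 * 172.6
Q_evap = 71.46 kW

71.46


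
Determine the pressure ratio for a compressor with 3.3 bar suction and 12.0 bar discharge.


PR = P_high / P_low
PR = 12.0 / 3.3
PR = 3.636

3.636


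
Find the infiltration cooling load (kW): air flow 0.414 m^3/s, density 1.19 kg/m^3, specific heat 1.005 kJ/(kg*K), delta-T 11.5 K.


Q = V_dot * rho * cp * dT
Q = 0.414 * 1.19 * 1.005 * 11.5
Q = 5.694 kW

5.694


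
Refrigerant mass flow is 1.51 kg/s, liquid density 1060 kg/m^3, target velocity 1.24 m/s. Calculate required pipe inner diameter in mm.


A = m_dot / (rho * v) = 1.51 / (1060 * 1.24) = 0.001148813147 m^2
d = sqrt(4*A/pi) * 1000
d = 38.2 mm

38.2


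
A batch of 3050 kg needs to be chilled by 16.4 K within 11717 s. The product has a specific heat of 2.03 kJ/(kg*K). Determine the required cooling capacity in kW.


Q = m * cp * dT / t
Q = 3050 * 2.03 * 16.4 / 11717
Q = 8.666 kW

8.666


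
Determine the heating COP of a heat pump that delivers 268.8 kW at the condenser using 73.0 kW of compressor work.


COP_hp = Q_cond / W
COP_hp = 268.8 / 73.0
COP_hp = 3.682

3.682


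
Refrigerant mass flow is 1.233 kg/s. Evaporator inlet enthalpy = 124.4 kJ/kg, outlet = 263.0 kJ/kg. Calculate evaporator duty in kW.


dh = 263.0 - 124.4 = 138.6 kJ/kg
Q_evap = m_dot * dh = 1.233 * 138.6
Q_evap = 170.89 kW

170.89


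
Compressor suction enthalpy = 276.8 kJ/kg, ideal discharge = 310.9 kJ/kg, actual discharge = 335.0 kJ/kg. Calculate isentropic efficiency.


dh_ideal = 310.9 - 276.8 = 34.1 kJ/kg
dh_actual = 335.0 - 276.8 = 58.2 kJ/kg
eta_s = dh_ideal / dh_actual = 34.1 / 58.2
eta_s = 0.5859

0.5859


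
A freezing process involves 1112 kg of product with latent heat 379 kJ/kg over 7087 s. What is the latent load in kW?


Q_lat = m * h_fg / t
Q_lat = 1112 * 379 / 7087
Q_lat = 59.47 kW

59.47


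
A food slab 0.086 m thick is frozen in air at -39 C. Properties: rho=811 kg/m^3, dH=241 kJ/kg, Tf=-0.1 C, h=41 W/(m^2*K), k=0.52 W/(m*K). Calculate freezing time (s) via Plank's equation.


dT = -0.1 - (-39) = 38.9 K
term1 = a/(2h) = 0.086/(2*41) = 0.001048780488
term2 = a^2/(8k) = 0.086^2/(8*0.52) = 0.001777884615
t = rho*dH*1000/dT * (term1 + term2)
t = 811*241*1000/38.9 * (0.001048780488 + 0.001777884615)
t = 14202 s

14202


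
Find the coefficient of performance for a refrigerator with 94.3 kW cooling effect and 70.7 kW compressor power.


COP = Q_evap / W
COP = 94.3 / 70.7
COP = 1.334

1.334


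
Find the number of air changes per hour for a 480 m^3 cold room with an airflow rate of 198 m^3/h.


ACH = flow / volume
ACH = 198 / 480
ACH = 0.413

0.413


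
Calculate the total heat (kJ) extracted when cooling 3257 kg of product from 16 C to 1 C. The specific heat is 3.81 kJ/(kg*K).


dT = 16 - (1) = 15 K
Q = m * cp * dT = 3257 * 3.81 * 15
Q = 186138 kJ

186138


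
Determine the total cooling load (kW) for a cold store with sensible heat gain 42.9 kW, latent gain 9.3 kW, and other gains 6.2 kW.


Q_total = Q_s + Q_l + Q_misc
Q_total = 42.9 + 9.3 + 6.2
Q_total = 58.4 kW

58.4


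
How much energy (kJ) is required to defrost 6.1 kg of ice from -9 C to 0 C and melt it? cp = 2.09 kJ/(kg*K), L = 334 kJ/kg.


Sensible heat = cp * dT = 2.09 * 9 = 18.81 kJ/kg
Total per kg = 18.81 + 334 = 352.81 kJ/kg
Q = m * total = 6.1 * 352.81
Q = 2152.1 kJ

2152.1


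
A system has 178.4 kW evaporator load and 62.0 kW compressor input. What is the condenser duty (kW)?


Q_cond = Q_evap + W
Q_cond = 178.4 + 62.0
Q_cond = 240.4 kW

240.4


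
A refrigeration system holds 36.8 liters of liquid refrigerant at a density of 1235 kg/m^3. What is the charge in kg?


Charge = V * rho / 1000
Charge = 36.8 * 1235 / 1000
Charge = 45.45 kg

45.45


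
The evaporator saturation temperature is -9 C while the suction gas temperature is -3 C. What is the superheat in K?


Superheat = T_suction - T_evap
Superheat = -3 - (-9)
Superheat = 6 K

6


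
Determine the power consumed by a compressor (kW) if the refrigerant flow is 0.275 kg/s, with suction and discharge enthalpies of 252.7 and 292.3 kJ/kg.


dh = 292.3 - 252.7 = 39.6 kJ/kg
W = m_dot * dh = 0.275 * 39.6 = 10.89 kW

10.89


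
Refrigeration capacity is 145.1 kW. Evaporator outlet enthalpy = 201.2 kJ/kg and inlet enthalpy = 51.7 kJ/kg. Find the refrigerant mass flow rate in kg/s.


dh = 201.2 - 51.7 = 149.5 kJ/kg
m_dot = Q / dh = 145.1 / 149.5 = 0.9706 kg/s

0.9706


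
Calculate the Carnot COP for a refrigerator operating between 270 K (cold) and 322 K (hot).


dT = 322 - 270 = 52 K
COP_carnot = T_cold / dT = 270 / 52
COP_carnot = 5.192

5.192


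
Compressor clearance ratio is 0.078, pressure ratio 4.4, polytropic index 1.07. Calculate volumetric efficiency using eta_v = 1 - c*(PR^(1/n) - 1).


PR^(1/n) = 4.4^(1/1.07) = 3.99353635
eta_v = 1 - 0.078 * (3.99353635 - 1)
eta_v = 0.7665

0.7665


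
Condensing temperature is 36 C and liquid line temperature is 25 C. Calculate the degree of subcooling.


Subcooling = T_cond - T_liquid
Subcooling = 36 - 25
Subcooling = 11 K

11


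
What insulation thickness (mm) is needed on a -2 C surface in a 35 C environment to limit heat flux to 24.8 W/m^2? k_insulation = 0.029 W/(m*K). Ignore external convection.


dT = 35 - (-2) = 37 K
thickness = k * dT / q_max * 1000
thickness = 0.029 * 37 / 24.8 * 1000
thickness = 43.3 mm

43.3


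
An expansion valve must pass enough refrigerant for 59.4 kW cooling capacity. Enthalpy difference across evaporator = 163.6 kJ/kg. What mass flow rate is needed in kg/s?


m_dot = Q / dh
m_dot = 59.4 / 163.6
m_dot = 0.3631 kg/s

0.3631


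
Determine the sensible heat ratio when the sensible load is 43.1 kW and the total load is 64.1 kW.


SHR = Q_sensible / Q_total
SHR = 43.1 / 64.1
SHR = 0.672

0.672


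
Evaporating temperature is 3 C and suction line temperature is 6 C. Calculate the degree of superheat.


Superheat = T_suction - T_evap
Superheat = 6 - (3)
Superheat = 3 K

3


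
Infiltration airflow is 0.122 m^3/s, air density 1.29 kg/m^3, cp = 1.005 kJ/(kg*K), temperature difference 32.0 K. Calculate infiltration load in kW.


Q = V_dot * rho * cp * dT
Q = 0.122 * 1.29 * 1.005 * 32.0
Q = 5.061 kW

5.061


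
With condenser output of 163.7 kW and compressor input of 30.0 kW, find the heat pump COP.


COP_hp = Q_cond / W
COP_hp = 163.7 / 30.0
COP_hp = 5.457

5.457


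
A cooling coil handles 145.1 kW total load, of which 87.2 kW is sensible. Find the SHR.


SHR = Q_sensible / Q_total
SHR = 87.2 / 145.1
SHR = 0.601

0.601


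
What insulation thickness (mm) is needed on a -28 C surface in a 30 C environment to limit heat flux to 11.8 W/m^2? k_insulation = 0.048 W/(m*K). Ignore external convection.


dT = 30 - (-28) = 58 K
thickness = k * dT / q_max * 1000
thickness = 0.048 * 58 / 11.8 * 1000
thickness = 235.9 mm

235.9


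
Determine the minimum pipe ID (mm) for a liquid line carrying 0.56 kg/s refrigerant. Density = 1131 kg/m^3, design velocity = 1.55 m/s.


A = m_dot / (rho * v) = 0.56 / (1131 * 1.55) = 0.000319443256 m^2
d = sqrt(4*A/pi) * 1000
d = 20.2 mm

20.2


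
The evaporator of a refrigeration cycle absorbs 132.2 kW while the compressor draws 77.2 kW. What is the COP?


COP = Q_evap / W
COP = 132.2 / 77.2
COP = 1.712

1.712


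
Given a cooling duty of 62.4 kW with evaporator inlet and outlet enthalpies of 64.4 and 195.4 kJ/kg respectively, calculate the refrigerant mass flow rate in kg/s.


dh = 195.4 - 64.4 = 131.0 kJ/kg
m_dot = Q / dh = 62.4 / 131.0 = 0.4763 kg/s

0.4763


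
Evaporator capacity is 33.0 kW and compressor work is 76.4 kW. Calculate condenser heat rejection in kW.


Q_cond = Q_evap + W
Q_cond = 33.0 + 76.4
Q_cond = 109.4 kW

109.4


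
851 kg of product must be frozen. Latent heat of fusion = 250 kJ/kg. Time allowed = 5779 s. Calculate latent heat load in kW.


Q_lat = m * h_fg / t
Q_lat = 851 * 250 / 5779
Q_lat = 36.81 kW

36.81


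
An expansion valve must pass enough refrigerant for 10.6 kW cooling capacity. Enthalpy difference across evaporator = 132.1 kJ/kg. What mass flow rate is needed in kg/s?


m_dot = Q / dh
m_dot = 10.6 / 132.1
m_dot = 0.0802 kg/s

0.0802


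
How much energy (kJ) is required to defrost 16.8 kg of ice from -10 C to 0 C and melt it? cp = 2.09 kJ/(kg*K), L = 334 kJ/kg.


Sensible heat = cp * dT = 2.09 * 10 = 20.9 kJ/kg
Total per kg = 20.9 + 334 = 354.9 kJ/kg
Q = m * total = 16.8 * 354.9
Q = 5962.3 kJ

5962.3


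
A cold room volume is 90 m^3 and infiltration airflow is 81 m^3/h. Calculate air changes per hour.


ACH = flow / volume
ACH = 81 / 90
ACH = 0.9

0.9


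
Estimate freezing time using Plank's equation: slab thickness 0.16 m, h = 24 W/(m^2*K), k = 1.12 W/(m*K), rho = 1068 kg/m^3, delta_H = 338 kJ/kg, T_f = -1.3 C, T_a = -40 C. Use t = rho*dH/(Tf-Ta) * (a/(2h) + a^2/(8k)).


dT = -1.3 - (-40) = 38.7 K
term1 = a/(2h) = 0.16/(2*24) = 0.003333333333
term2 = a^2/(8k) = 0.16^2/(8*1.12) = 0.002857142857
t = rho*dH*1000/dT * (term1 + term2)
t = 1068*338*1000/38.7 * (0.003333333333 + 0.002857142857)
t = 57743 s

57743


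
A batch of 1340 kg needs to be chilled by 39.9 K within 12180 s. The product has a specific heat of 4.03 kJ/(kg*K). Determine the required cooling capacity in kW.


Q = m * cp * dT / t
Q = 1340 * 4.03 * 39.9 / 12180
Q = 17.69 kW

17.69


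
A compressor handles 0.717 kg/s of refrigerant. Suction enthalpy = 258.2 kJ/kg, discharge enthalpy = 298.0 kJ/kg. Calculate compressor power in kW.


dh = 298.0 - 258.2 = 39.8 kJ/kg
W = m_dot * dh = 0.717 * 39.8 = 28.54 kW

28.54


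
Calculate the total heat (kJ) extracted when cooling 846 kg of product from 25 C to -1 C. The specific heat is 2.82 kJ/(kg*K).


dT = 25 - (-1) = 26 K
Q = m * cp * dT = 846 * 2.82 * 26
Q = 62029 kJ

62029


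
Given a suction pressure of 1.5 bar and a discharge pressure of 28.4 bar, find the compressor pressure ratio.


PR = P_high / P_low
PR = 28.4 / 1.5
PR = 18.933

18.933


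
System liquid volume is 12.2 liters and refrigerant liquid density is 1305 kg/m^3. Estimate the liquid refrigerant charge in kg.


Charge = V * rho / 1000
Charge = 12.2 * 1305 / 1000
Charge = 15.92 kg

15.92


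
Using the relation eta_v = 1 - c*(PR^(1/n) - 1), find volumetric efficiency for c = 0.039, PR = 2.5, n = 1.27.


PR^(1/n) = 2.5^(1/1.27) = 2.05749406
eta_v = 1 - 0.039 * (2.05749406 - 1)
eta_v = 0.9588

0.9588


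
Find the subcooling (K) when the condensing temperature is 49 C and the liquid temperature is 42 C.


Subcooling = T_cond - T_liquid
Subcooling = 49 - 42
Subcooling = 7 K

7


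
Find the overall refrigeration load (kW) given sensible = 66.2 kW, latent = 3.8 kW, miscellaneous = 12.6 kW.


Q_total = Q_s + Q_l + Q_misc
Q_total = 66.2 + 3.8 + 12.6
Q_total = 82.6 kW

82.6


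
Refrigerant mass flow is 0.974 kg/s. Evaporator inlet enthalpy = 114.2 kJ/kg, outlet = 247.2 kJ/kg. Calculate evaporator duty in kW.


dh = 247.2 - 114.2 = 133.0 kJ/kg
Q_evap = m_dot * dh = 0.974 * 133.0
Q_evap = 129.54 kW

129.54


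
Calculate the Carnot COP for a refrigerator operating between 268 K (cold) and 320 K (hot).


dT = 320 - 268 = 52 K
COP_carnot = T_cold / dT = 268 / 52
COP_carnot = 5.154

5.154


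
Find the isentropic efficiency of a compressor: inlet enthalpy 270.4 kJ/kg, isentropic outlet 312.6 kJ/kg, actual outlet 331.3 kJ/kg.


dh_ideal = 312.6 - 270.4 = 42.2 kJ/kg
dh_actual = 331.3 - 270.4 = 60.9 kJ/kg
eta_s = dh_ideal / dh_actual = 42.2 / 60.9
eta_s = 0.6929

0.6929


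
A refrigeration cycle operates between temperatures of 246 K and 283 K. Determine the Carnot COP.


dT = 283 - 246 = 37 K
COP_carnot = T_cold / dT = 246 / 37
COP_carnot = 6.649

6.649


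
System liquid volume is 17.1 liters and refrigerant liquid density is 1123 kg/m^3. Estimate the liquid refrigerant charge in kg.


Charge = V * rho / 1000
Charge = 17.1 * 1123 / 1000
Charge = 19.2 kg

19.2


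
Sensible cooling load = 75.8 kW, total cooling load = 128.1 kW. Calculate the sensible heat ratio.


SHR = Q_sensible / Q_total
SHR = 75.8 / 128.1
SHR = 0.592

0.592


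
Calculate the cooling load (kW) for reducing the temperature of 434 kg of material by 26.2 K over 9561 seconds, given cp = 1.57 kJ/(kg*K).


Q = m * cp * dT / t
Q = 434 * 1.57 * 26.2 / 9561
Q = 1.867 kW

1.867


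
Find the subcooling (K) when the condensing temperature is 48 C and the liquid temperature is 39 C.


Subcooling = T_cond - T_liquid
Subcooling = 48 - 39
Subcooling = 9 K

9


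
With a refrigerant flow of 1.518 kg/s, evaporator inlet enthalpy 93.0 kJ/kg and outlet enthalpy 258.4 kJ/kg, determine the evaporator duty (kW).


dh = 258.4 - 93.0 = 165.4 kJ/kg
Q_evap = m_dot * dh = 1.518 * 165.4
Q_evap = 251.08 kW

251.08


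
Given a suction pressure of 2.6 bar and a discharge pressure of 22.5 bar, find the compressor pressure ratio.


PR = P_high / P_low
PR = 22.5 / 2.6
PR = 8.654

8.654


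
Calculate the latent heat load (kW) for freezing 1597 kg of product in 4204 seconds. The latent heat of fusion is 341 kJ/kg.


Q_lat = m * h_fg / t
Q_lat = 1597 * 341 / 4204
Q_lat = 129.54 kW

129.54


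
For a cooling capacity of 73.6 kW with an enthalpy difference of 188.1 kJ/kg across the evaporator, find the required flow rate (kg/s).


m_dot = Q / dh
m_dot = 73.6 / 188.1
m_dot = 0.3913 kg/s

0.3913


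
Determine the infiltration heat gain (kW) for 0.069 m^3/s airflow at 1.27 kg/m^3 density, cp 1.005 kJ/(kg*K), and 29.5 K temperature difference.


Q = V_dot * rho * cp * dT
Q = 0.069 * 1.27 * 1.005 * 29.5
Q = 2.598 kW

2.598


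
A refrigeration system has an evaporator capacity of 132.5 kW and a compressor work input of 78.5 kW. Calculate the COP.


COP = Q_evap / W
COP = 132.5 / 78.5
COP = 1.688

1.688


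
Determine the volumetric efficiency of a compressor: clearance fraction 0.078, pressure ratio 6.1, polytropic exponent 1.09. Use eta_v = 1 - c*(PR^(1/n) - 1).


PR^(1/n) = 6.1^(1/1.09) = 5.25395184
eta_v = 1 - 0.078 * (5.25395184 - 1)
eta_v = 0.6682

0.6682


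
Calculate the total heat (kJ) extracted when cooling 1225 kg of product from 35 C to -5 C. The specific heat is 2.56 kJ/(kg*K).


dT = 35 - (-5) = 40 K
Q = m * cp * dT = 1225 * 2.56 * 40
Q = 125440 kJ

125440


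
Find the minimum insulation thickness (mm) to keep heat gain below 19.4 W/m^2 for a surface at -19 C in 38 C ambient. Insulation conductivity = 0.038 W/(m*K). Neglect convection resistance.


dT = 38 - (-19) = 57 K
thickness = k * dT / q_max * 1000
thickness = 0.038 * 57 / 19.4 * 1000
thickness = 111.6 mm

111.6


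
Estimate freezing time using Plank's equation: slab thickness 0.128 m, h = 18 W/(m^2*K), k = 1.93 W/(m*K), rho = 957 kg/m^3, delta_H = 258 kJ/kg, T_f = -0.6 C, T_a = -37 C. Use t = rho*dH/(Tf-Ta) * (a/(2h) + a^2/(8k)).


dT = -0.6 - (-37) = 36.4 K
term1 = a/(2h) = 0.128/(2*18) = 0.003555555556
term2 = a^2/(8k) = 0.128^2/(8*1.93) = 0.001061139896
t = rho*dH*1000/dT * (term1 + term2)
t = 957*258*1000/36.4 * (0.003555555556 + 0.001061139896)
t = 31316 s

31316


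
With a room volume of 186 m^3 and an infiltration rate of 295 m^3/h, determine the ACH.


ACH = flow / volume
ACH = 295 / 186
ACH = 1.586

1.586


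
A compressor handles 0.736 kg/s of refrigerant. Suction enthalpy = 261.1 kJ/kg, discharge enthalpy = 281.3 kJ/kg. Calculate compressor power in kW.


dh = 281.3 - 261.1 = 20.2 kJ/kg
W = m_dot * dh = 0.736 * 20.2 = 14.87 kW

14.87


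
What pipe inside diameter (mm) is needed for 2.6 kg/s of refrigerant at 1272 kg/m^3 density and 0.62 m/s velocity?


A = m_dot / (rho * v) = 2.6 / (1272 * 0.62) = 0.00329681477 m^2
d = sqrt(4*A/pi) * 1000
d = 64.8 mm

64.8


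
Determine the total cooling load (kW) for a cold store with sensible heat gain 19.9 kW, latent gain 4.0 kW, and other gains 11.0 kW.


Q_total = Q_s + Q_l + Q_misc
Q_total = 19.9 + 4.0 + 11.0
Q_total = 34.9 kW

34.9


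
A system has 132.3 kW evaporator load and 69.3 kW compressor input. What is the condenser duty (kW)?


Q_cond = Q_evap + W
Q_cond = 132.3 + 69.3
Q_cond = 201.6 kW

201.6


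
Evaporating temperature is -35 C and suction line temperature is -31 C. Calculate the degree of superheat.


Superheat = T_suction - T_evap
Superheat = -31 - (-35)
Superheat = 4 K

4


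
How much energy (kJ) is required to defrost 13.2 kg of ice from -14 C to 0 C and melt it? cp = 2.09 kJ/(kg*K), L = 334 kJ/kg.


Sensible heat = cp * dT = 2.09 * 14 = 29.26 kJ/kg
Total per kg = 29.26 + 334 = 363.26 kJ/kg
Q = m * total = 13.2 * 363.26
Q = 4795.0 kJ

4795.0


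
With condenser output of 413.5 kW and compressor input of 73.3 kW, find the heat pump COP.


COP_hp = Q_cond / W
COP_hp = 413.5 / 73.3
COP_hp = 5.641

5.641


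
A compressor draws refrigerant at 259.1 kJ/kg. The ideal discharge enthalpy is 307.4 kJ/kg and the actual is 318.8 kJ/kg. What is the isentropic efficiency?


dh_ideal = 307.4 - 259.1 = 48.3 kJ/kg
dh_actual = 318.8 - 259.1 = 59.7 kJ/kg
eta_s = dh_ideal / dh_actual = 48.3 / 59.7
eta_s = 0.809

0.809


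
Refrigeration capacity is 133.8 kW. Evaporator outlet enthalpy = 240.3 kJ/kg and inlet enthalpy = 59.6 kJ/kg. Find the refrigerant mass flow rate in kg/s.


dh = 240.3 - 59.6 = 180.7 kJ/kg
m_dot = Q / dh = 133.8 / 180.7 = 0.7405 kg/s

0.7405


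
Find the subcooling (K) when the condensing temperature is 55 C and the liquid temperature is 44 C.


Subcooling = T_cond - T_liquid
Subcooling = 55 - 44
Subcooling = 11 K

11


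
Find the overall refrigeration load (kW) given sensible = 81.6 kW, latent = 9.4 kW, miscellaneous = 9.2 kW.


Q_total = Q_s + Q_l + Q_misc
Q_total = 81.6 + 9.4 + 9.2
Q_total = 100.2 kW

100.2


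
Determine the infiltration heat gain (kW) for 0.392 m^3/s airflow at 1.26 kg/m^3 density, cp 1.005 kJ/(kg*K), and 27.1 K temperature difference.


Q = V_dot * rho * cp * dT
Q = 0.392 * 1.26 * 1.005 * 27.1
Q = 13.452 kW

13.452


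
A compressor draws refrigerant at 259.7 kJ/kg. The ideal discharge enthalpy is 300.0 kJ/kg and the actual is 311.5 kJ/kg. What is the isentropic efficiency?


dh_ideal = 300.0 - 259.7 = 40.3 kJ/kg
dh_actual = 311.5 - 259.7 = 51.8 kJ/kg
eta_s = dh_ideal / dh_actual = 40.3 / 51.8
eta_s = 0.778

0.778


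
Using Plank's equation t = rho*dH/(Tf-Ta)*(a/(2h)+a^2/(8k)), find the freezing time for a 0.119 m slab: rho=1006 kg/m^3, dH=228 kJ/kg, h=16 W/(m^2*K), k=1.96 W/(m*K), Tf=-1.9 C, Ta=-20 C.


dT = -1.9 - (-20) = 18.1 K
term1 = a/(2h) = 0.119/(2*16) = 0.00371875
term2 = a^2/(8k) = 0.119^2/(8*1.96) = 0.000903125
t = rho*dH*1000/dT * (term1 + term2)
t = 1006*228*1000/18.1 * (0.00371875 + 0.000903125)
t = 58570 s

58570


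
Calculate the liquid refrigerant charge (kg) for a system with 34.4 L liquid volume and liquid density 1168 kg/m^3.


Charge = V * rho / 1000
Charge = 34.4 * 1168 / 1000
Charge = 40.18 kg

40.18


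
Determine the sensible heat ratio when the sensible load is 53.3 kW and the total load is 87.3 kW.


SHR = Q_sensible / Q_total
SHR = 53.3 / 87.3
SHR = 0.611

0.611


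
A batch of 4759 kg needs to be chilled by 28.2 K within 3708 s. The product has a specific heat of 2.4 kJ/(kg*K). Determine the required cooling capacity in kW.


Q = m * cp * dT / t
Q = 4759 * 2.4 * 28.2 / 3708
Q = 86.863 kW

86.863


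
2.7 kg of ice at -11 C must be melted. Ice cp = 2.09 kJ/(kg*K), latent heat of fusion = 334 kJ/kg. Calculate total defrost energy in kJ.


Sensible heat = cp * dT = 2.09 * 11 = 22.99 kJ/kg
Total per kg = 22.99 + 334 = 356.99 kJ/kg
Q = m * total = 2.7 * 356.99
Q = 963.9 kJ

963.9


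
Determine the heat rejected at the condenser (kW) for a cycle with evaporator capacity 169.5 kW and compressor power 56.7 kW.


Q_cond = Q_evap + W
Q_cond = 169.5 + 56.7
Q_cond = 226.2 kW

226.2


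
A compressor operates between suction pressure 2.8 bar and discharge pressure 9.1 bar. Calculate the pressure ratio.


PR = P_high / P_low
PR = 9.1 / 2.8
PR = 3.25

3.25


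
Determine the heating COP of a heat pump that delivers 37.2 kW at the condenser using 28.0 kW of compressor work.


COP_hp = Q_cond / W
COP_hp = 37.2 / 28.0
COP_hp = 1.329

1.329


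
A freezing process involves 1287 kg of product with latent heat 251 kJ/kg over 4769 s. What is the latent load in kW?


Q_lat = m * h_fg / t
Q_lat = 1287 * 251 / 4769
Q_lat = 67.74 kW

67.74


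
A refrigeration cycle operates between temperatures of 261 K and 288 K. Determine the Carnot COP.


dT = 288 - 261 = 27 K
COP_carnot = T_cold / dT = 261 / 27
COP_carnot = 9.667

9.667


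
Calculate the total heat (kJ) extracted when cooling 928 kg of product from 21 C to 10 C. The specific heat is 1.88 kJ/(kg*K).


dT = 21 - (10) = 11 K
Q = m * cp * dT = 928 * 1.88 * 11
Q = 19191 kJ

19191


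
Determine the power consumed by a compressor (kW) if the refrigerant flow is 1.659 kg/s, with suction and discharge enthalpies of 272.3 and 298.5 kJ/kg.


dh = 298.5 - 272.3 = 26.2 kJ/kg
W = m_dot * dh = 1.659 * 26.2 = 43.47 kW

43.47


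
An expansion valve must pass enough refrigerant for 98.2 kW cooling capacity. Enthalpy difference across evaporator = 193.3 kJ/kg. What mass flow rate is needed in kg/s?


m_dot = Q / dh
m_dot = 98.2 / 193.3
m_dot = 0.508 kg/s

0.508


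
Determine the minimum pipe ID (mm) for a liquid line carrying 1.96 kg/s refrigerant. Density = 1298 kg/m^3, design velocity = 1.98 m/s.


A = m_dot / (rho * v) = 1.96 / (1298 * 1.98) = 0.0007626340446 m^2
d = sqrt(4*A/pi) * 1000
d = 31.2 mm

31.2


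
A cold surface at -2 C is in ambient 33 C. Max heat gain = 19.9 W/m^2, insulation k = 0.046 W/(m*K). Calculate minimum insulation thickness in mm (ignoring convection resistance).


dT = 33 - (-2) = 35 K
thickness = k * dT / q_max * 1000
thickness = 0.046 * 35 / 19.9 * 1000
thickness = 80.9 mm

80.9


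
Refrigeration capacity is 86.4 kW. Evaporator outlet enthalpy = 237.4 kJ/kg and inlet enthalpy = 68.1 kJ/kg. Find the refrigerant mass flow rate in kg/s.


dh = 237.4 - 68.1 = 169.3 kJ/kg
m_dot = Q / dh = 86.4 / 169.3 = 0.5103 kg/s

0.5103


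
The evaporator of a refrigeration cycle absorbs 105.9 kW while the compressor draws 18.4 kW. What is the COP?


COP = Q_evap / W
COP = 105.9 / 18.4
COP = 5.755

5.755


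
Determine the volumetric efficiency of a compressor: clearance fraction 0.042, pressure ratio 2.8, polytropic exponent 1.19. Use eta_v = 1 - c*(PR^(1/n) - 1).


PR^(1/n) = 2.8^(1/1.19) = 2.37554385
eta_v = 1 - 0.042 * (2.37554385 - 1)
eta_v = 0.9422

0.9422


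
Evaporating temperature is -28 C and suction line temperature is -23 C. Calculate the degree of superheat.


Superheat = T_suction - T_evap
Superheat = -23 - (-28)
Superheat = 5 K

5


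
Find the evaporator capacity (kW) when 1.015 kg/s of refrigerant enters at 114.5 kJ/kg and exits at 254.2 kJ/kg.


dh = 254.2 - 114.5 = 139.7 kJ/kg
Q_evap = m_dot * dh = 1.015 * 139.7
Q_evap = 141.8 kW

141.8


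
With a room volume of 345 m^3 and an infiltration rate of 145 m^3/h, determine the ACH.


ACH = flow / volume
ACH = 145 / 345
ACH = 0.42

0.42


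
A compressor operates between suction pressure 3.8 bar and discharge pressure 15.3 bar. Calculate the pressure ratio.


PR = P_high / P_low
PR = 15.3 / 3.8
PR = 4.026

4.026


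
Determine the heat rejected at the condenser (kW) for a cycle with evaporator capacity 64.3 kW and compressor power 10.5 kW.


Q_cond = Q_evap + W
Q_cond = 64.3 + 10.5
Q_cond = 74.8 kW

74.8


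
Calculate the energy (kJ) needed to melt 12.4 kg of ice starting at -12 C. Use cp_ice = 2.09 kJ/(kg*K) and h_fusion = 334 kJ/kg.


Sensible heat = cp * dT = 2.09 * 12 = 25.08 kJ/kg
Total per kg = 25.08 + 334 = 359.08 kJ/kg
Q = m * total = 12.4 * 359.08
Q = 4452.6 kJ

4452.6


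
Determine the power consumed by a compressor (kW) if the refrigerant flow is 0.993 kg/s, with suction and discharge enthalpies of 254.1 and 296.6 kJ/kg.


dh = 296.6 - 254.1 = 42.5 kJ/kg
W = m_dot * dh = 0.993 * 42.5 = 42.2 kW

42.2


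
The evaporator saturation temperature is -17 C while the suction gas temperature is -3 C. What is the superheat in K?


Superheat = T_suction - T_evap
Superheat = -3 - (-17)
Superheat = 14 K

14


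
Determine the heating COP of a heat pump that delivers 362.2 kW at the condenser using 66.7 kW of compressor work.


COP_hp = Q_cond / W
COP_hp = 362.2 / 66.7
COP_hp = 5.43

5.43


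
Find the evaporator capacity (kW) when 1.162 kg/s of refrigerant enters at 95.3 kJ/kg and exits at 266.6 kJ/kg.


dh = 266.6 - 95.3 = 171.3 kJ/kg
Q_evap = m_dot * dh = 1.162 * 171.3
Q_evap = 199.05 kW

199.05


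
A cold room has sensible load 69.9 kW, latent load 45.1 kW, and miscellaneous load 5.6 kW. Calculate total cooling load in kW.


Q_total = Q_s + Q_l + Q_misc
Q_total = 69.9 + 45.1 + 5.6
Q_total = 120.6 kW

120.6


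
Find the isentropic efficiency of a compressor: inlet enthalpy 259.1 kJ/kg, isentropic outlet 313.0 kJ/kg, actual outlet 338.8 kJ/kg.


dh_ideal = 313.0 - 259.1 = 53.9 kJ/kg
dh_actual = 338.8 - 259.1 = 79.7 kJ/kg
eta_s = dh_ideal / dh_actual = 53.9 / 79.7
eta_s = 0.6763

0.6763


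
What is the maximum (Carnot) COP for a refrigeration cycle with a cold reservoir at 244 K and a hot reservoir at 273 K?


dT = 273 - 244 = 29 K
COP_carnot = T_cold / dT = 244 / 29
COP_carnot = 8.414

8.414


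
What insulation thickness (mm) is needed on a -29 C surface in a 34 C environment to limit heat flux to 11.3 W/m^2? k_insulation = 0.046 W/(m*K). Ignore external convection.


dT = 34 - (-29) = 63 K
thickness = k * dT / q_max * 1000
thickness = 0.046 * 63 / 11.3 * 1000
thickness = 256.5 mm

256.5


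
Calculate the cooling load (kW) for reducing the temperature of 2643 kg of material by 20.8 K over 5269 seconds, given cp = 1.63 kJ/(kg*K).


Q = m * cp * dT / t
Q = 2643 * 1.63 * 20.8 / 5269
Q = 17.007 kW

17.007


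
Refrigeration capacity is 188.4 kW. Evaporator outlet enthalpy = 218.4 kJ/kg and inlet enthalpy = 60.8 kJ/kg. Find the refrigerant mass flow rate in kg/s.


dh = 218.4 - 60.8 = 157.6 kJ/kg
m_dot = Q / dh = 188.4 / 157.6 = 1.1954 kg/s

1.1954


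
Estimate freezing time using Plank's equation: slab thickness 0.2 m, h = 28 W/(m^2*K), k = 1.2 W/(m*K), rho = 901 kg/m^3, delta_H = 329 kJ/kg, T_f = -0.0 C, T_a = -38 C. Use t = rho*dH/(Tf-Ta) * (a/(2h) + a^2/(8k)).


dT = -0.0 - (-38) = 38.0 K
term1 = a/(2h) = 0.2/(2*28) = 0.003571428571
term2 = a^2/(8k) = 0.2^2/(8*1.2) = 0.004166666667
t = rho*dH*1000/dT * (term1 + term2)
t = 901*329*1000/38.0 * (0.003571428571 + 0.004166666667)
t = 60363 s

60363


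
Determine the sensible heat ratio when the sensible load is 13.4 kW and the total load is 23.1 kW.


SHR = Q_sensible / Q_total
SHR = 13.4 / 23.1
SHR = 0.58

0.58


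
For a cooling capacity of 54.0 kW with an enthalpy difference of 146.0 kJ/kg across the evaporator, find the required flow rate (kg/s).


m_dot = Q / dh
m_dot = 54.0 / 146.0
m_dot = 0.3699 kg/s

0.3699


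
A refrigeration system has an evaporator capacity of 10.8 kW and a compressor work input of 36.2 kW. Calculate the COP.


COP = Q_evap / W
COP = 10.8 / 36.2
COP = 0.298

0.298


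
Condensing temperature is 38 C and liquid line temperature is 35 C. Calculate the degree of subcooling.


Subcooling = T_cond - T_liquid
Subcooling = 38 - 35
Subcooling = 3 K

3


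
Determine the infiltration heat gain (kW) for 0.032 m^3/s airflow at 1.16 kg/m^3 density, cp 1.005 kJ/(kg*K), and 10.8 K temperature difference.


Q = V_dot * rho * cp * dT
Q = 0.032 * 1.16 * 1.005 * 10.8
Q = 0.403 kW

0.403


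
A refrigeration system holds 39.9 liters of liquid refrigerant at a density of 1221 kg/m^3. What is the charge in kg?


Charge = V * rho / 1000
Charge = 39.9 * 1221 / 1000
Charge = 48.72 kg

48.72


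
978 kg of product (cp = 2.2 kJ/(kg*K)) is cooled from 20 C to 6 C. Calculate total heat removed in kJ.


dT = 20 - (6) = 14 K
Q = m * cp * dT = 978 * 2.2 * 14
Q = 30122 kJ

30122


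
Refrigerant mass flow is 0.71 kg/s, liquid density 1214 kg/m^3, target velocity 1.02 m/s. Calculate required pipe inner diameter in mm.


A = m_dot / (rho * v) = 0.71 / (1214 * 1.02) = 0.0005733759731 m^2
d = sqrt(4*A/pi) * 1000
d = 27.0 mm

27.0


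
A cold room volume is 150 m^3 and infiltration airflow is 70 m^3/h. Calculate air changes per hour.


ACH = flow / volume
ACH = 70 / 150
ACH = 0.467

0.467


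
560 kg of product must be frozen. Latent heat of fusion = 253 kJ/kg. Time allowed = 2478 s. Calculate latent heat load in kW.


Q_lat = m * h_fg / t
Q_lat = 560 * 253 / 2478
Q_lat = 57.18 kW

57.18


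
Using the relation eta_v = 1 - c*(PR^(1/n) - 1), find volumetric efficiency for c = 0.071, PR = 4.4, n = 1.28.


PR^(1/n) = 4.4^(1/1.28) = 3.18197969
eta_v = 1 - 0.071 * (3.18197969 - 1)
eta_v = 0.8451

0.8451


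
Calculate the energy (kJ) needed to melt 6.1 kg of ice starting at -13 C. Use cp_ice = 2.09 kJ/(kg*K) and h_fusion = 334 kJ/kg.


Sensible heat = cp * dT = 2.09 * 13 = 27.17 kJ/kg
Total per kg = 27.17 + 334 = 361.17 kJ/kg
Q = m * total = 6.1 * 361.17
Q = 2203.1 kJ

2203.1


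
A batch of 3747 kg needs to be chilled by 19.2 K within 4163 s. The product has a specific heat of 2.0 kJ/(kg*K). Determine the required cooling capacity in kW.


Q = m * cp * dT / t
Q = 3747 * 2.0 * 19.2 / 4163
Q = 34.563 kW

34.563


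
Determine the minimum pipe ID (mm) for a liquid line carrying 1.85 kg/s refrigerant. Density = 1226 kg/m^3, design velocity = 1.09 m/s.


A = m_dot / (rho * v) = 1.85 / (1226 * 1.09) = 0.001384378227 m^2
d = sqrt(4*A/pi) * 1000
d = 42.0 mm

42.0


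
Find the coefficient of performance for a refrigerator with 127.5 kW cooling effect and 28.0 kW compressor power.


COP = Q_evap / W
COP = 127.5 / 28.0
COP = 4.554

4.554


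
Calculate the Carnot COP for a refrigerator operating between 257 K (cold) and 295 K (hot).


dT = 295 - 257 = 38 K
COP_carnot = T_cold / dT = 257 / 38
COP_carnot = 6.763

6.763


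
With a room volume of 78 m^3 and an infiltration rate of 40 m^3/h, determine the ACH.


ACH = flow / volume
ACH = 40 / 78
ACH = 0.513

0.513


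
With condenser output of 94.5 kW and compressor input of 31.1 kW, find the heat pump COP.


COP_hp = Q_cond / W
COP_hp = 94.5 / 31.1
COP_hp = 3.039

3.039


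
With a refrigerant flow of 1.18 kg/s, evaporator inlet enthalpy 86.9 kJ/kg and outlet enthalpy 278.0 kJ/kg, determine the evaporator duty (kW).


dh = 278.0 - 86.9 = 191.1 kJ/kg
Q_evap = m_dot * dh = 1.18 * 191.1
Q_evap = 225.5 kW

225.5


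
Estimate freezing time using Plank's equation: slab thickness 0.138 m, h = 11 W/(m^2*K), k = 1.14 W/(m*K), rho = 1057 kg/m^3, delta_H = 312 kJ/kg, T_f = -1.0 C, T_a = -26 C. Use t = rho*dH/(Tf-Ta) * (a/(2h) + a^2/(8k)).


dT = -1.0 - (-26) = 25.0 K
term1 = a/(2h) = 0.138/(2*11) = 0.006272727273
term2 = a^2/(8k) = 0.138^2/(8*1.14) = 0.002088157895
t = rho*dH*1000/dT * (term1 + term2)
t = 1057*312*1000/25.0 * (0.006272727273 + 0.002088157895)
t = 110291 s

110291


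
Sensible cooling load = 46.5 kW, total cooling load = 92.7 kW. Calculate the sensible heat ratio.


SHR = Q_sensible / Q_total
SHR = 46.5 / 92.7
SHR = 0.502

0.502


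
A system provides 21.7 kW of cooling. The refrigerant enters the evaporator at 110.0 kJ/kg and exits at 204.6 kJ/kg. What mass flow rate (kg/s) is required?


dh = 204.6 - 110.0 = 94.6 kJ/kg
m_dot = Q / dh = 21.7 / 94.6 = 0.2294 kg/s

0.2294


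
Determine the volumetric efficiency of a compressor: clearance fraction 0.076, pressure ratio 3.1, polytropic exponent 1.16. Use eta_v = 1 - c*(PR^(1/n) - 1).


PR^(1/n) = 3.1^(1/1.16) = 2.65208639
eta_v = 1 - 0.076 * (2.65208639 - 1)
eta_v = 0.8744

0.8744


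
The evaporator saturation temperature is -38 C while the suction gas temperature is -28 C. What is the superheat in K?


Superheat = T_suction - T_evap
Superheat = -28 - (-38)
Superheat = 10 K

10


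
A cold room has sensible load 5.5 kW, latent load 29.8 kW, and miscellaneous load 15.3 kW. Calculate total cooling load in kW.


Q_total = Q_s + Q_l + Q_misc
Q_total = 5.5 + 29.8 + 15.3
Q_total = 50.6 kW

50.6


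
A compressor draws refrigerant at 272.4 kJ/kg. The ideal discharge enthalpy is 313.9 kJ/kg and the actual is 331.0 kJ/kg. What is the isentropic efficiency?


dh_ideal = 313.9 - 272.4 = 41.5 kJ/kg
dh_actual = 331.0 - 272.4 = 58.6 kJ/kg
eta_s = dh_ideal / dh_actual = 41.5 / 58.6
eta_s = 0.7082

0.7082


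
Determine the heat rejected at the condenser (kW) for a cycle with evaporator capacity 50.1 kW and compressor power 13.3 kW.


Q_cond = Q_evap + W
Q_cond = 50.1 + 13.3
Q_cond = 63.4 kW

63.4


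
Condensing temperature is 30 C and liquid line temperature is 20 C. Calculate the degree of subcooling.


Subcooling = T_cond - T_liquid
Subcooling = 30 - 20
Subcooling = 10 K

10


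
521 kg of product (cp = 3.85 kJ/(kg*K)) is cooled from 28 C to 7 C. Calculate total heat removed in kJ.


dT = 28 - (7) = 21 K
Q = m * cp * dT = 521 * 3.85 * 21
Q = 42123 kJ

42123


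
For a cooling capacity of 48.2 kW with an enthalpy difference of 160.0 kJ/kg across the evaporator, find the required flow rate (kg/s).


m_dot = Q / dh
m_dot = 48.2 / 160.0
m_dot = 0.3013 kg/s

0.3013


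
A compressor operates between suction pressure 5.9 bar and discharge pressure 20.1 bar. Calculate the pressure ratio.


PR = P_high / P_low
PR = 20.1 / 5.9
PR = 3.407

3.407


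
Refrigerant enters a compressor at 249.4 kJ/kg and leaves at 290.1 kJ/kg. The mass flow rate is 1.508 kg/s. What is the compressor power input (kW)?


dh = 290.1 - 249.4 = 40.7 kJ/kg
W = m_dot * dh = 1.508 * 40.7 = 61.38 kW

61.38
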